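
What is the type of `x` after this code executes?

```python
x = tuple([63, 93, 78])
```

tuple() constructor returns tuple

tuple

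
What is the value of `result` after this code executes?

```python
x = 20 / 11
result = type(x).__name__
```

x is float; result = 'float'

'float'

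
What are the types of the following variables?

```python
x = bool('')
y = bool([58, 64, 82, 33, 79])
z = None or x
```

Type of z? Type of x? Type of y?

None or bool returns the bool; bool() returns bool; bool() returns bool

bool, bool, bool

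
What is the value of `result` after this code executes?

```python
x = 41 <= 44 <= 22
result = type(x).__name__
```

x is bool; result = 'bool'

'bool'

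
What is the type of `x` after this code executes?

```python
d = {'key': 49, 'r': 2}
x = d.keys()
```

.keys() returns dict_keys view

dict_keys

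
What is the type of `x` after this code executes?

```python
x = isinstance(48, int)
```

isinstance() returns bool

bool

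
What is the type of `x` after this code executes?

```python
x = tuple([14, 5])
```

tuple() constructor returns tuple

tuple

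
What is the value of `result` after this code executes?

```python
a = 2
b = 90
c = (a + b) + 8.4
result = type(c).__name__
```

a is int; b is int; c is float; result = 'float'

'float'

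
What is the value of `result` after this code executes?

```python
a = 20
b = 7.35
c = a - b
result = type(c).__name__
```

a is int; b is float; c is float; result = 'float'

'float'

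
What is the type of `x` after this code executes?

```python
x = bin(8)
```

bin() returns str representation

str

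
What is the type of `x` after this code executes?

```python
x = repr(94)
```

repr() returns str

str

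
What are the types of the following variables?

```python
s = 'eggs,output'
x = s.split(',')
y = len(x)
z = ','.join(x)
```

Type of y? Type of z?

len() returns int; str.join() returns str

int, str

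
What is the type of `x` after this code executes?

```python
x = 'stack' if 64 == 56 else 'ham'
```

Both branches of conditional are str

str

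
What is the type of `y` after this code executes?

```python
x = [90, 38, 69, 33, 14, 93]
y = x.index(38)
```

list.index() returns int

int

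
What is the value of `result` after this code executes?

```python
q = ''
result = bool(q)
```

q = ''; result = False

False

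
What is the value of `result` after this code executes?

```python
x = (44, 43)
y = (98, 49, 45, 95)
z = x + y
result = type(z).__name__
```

x is tuple; y is tuple; z is tuple; result = 'tuple'

'tuple'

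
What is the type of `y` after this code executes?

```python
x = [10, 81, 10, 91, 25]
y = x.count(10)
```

list.count() returns int

int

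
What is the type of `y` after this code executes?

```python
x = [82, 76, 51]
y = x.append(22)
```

list.append() returns None (mutates in place)

NoneType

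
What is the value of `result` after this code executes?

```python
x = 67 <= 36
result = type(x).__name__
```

x is bool; result = 'bool'

'bool'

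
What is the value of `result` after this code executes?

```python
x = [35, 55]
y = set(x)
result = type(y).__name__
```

x is list; y is set; result = 'set'

'set'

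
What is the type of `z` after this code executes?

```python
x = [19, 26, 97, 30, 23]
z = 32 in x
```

'in' operator returns bool

bool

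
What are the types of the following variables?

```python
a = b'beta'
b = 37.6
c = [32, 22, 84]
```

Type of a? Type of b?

a is assigned a bytes literal (b'...' prefix); b is assigned a number with a decimal point, so it is a float

bytes, float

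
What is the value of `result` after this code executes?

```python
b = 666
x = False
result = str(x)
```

b = 666; x = False; result = 'False'

'False'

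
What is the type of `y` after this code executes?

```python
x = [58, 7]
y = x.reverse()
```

list.reverse() returns None

NoneType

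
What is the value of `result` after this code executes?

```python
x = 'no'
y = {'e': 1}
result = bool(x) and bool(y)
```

x = 'no'; y = {'e': 1}; result = True

True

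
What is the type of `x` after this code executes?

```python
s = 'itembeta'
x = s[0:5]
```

Slicing a str returns str

str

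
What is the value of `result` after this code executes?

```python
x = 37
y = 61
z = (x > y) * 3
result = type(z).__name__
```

x is int; y is int; z is int; result = 'int'

'int'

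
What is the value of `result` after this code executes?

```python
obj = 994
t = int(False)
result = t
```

obj = 994; t = 0; result = 0

0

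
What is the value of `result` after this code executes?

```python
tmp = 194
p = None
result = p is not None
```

tmp = 194; p = None; result = False

False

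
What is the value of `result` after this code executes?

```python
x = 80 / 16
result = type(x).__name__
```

x is float; result = 'float'

'float'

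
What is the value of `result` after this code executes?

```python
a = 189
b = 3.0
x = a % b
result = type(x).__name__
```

a is int; b is float; x is float; result = 'float'

'float'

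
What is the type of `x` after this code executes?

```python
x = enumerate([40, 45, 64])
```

enumerate() returns an enumerate object

enumerate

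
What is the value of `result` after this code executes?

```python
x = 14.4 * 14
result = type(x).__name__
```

x is float; result = 'float'

'float'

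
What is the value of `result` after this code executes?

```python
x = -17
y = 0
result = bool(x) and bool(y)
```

x = -17; y = 0; result = False

False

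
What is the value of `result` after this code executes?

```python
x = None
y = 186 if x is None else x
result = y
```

x = None; y = 186; result = 186

186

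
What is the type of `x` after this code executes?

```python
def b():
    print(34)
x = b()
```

Function without return returns None

NoneType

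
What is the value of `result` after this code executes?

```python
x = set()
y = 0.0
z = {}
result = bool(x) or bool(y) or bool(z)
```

x = set(); y = 0.0; z = {}; result = False

False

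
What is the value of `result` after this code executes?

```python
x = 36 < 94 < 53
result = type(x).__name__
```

x is bool; result = 'bool'

'bool'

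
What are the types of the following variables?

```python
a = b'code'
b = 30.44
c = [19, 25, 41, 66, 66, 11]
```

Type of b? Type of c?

b is assigned a number with a decimal point, so it is a float; c is assigned a list literal (square brackets)

float, list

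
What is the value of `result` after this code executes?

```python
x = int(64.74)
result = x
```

x = 64; result = 64

64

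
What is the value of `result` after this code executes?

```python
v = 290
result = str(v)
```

v = 290; result = '290'

'290'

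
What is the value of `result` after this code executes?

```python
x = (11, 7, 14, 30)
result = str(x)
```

x = (11, 7, 14, 30); result = '(11, 7, 14, 30)'

'(11, 7, 14, 30)'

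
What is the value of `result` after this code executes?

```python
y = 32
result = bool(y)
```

y = 32; result = True

True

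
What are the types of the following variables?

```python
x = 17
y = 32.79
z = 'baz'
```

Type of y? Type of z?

y is assigned a number with a decimal point, so it is a float; z is assigned a quoted string literal, so it is a str

float, str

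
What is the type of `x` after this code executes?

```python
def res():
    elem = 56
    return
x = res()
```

Bare return returns None

NoneType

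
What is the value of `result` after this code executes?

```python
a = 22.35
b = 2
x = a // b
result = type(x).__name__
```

a is float; b is int; x is float; result = 'float'

'float'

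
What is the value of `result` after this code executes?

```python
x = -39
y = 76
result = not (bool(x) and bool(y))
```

x = -39; y = 76; result = False

False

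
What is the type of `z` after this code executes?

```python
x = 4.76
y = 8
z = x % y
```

float % int = float

float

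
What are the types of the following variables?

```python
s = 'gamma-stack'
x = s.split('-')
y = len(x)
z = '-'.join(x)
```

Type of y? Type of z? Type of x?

len() returns int; str.join() returns str; str.split() returns list

int, str, list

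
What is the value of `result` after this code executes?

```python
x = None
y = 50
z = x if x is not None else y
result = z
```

x = None; y = 50; z = 50; result = 50

50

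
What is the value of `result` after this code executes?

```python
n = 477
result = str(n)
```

n = 477; result = '477'

'477'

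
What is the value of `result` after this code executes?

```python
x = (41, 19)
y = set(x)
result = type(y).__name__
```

x is tuple; y is set; result = 'set'

'set'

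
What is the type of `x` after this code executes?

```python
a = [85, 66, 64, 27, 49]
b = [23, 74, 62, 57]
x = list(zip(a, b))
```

list(zip()) returns a list of tuples

list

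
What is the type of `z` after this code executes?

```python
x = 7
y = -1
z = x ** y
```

int ** negative = float

float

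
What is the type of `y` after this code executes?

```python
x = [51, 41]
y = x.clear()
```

list.clear() returns None

NoneType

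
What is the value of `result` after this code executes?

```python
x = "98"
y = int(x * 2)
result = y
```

x = '98'; y = 9898; result = 9898

9898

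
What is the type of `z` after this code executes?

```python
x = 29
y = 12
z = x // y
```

int // int = int

int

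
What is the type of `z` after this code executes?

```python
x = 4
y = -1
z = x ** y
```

int ** negative = float

float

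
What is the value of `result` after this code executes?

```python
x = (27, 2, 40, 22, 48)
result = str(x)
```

x = (27, 2, 40, 22, 48); result = '(27, 2, 40, 22, 48)'

'(27, 2, 40, 22, 48)'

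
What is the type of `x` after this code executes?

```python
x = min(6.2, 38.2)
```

min() of floats returns float

float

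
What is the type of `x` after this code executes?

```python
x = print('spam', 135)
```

print() returns None

NoneType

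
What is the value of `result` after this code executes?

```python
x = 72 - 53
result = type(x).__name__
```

x is int; result = 'int'

'int'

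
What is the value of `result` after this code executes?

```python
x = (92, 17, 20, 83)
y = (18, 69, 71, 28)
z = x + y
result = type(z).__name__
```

x is tuple; y is tuple; z is tuple; result = 'tuple'

'tuple'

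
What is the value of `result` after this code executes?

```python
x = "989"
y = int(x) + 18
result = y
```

x = '989'; y = 1007; result = 1007

1007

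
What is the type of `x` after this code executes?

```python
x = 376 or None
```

'or' returns first truthy value

int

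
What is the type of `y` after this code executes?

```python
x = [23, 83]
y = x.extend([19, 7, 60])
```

list.extend() returns None

NoneType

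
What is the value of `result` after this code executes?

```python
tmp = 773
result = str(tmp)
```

tmp = 773; result = '773'

'773'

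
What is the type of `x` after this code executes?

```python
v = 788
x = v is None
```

'is' comparison returns bool

bool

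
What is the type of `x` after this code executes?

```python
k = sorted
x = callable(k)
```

callable() returns bool

bool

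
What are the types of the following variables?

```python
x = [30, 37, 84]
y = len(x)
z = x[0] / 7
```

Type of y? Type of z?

len() returns int; int / int = float

int, float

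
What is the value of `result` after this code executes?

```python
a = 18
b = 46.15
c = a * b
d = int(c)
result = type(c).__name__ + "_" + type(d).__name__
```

a is int; b is float; c is float; d is int; result = 'float_int'

'float_int'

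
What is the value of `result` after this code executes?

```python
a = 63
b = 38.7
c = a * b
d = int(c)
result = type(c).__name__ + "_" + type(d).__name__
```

a is int; b is float; c is float; d is int; result = 'float_int'

'float_int'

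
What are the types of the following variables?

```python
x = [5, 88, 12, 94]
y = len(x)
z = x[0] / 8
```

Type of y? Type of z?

len() returns int; int / int = float

int, float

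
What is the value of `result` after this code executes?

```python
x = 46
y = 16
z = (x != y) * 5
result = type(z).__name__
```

x is int; y is int; z is int; result = 'int'

'int'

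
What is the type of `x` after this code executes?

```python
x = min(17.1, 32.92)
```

min() of floats returns float

float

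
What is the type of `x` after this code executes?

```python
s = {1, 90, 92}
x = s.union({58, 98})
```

set.union() returns a new set

set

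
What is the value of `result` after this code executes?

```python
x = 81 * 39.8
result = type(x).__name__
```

x is float; result = 'float'

'float'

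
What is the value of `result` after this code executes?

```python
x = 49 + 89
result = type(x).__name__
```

x is int; result = 'int'

'int'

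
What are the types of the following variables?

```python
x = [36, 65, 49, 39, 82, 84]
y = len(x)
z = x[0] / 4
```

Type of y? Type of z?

len() returns int; int / int = float

int, float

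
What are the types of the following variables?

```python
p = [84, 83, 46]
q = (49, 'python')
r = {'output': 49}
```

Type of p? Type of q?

p is assigned a list literal (square brackets); q is assigned a tuple (parenthesized, comma-separated values)

list, tuple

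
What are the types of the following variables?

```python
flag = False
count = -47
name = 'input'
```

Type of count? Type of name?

count is assigned a bare integer (no decimal point), so it is an int; name is assigned a quoted string literal, so it is a str

int, str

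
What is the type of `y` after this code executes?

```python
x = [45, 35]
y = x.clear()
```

list.clear() returns None

NoneType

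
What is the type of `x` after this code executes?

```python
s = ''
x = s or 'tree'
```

'or' returns first truthy value (str)

str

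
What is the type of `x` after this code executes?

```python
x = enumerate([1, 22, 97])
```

enumerate() returns an enumerate object

enumerate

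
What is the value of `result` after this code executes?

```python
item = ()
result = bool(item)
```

item = (); result = False

False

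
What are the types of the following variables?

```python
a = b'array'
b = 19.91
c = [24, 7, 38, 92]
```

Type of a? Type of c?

a is assigned a bytes literal (b'...' prefix); c is assigned a list literal (square brackets)

bytes, list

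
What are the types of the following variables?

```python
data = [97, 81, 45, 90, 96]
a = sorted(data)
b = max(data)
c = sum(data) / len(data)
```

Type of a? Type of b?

sorted() returns list; max of ints returns int

list, int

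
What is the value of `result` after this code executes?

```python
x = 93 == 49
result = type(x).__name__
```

x is bool; result = 'bool'

'bool'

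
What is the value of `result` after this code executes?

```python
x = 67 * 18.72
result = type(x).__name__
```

x is float; result = 'float'

'float'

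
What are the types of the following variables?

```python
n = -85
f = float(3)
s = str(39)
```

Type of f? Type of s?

f is assigned the result of calling float(), which returns a float; s is assigned the result of calling str(), which returns a str

float, str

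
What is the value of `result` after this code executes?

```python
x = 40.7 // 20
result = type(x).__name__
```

x is float; result = 'float'

'float'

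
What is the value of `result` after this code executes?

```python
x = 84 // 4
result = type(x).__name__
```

x is int; result = 'int'

'int'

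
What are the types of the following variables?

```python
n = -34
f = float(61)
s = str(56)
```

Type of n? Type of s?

n is assigned a bare integer (no decimal point), so it is an int; s is assigned the result of calling str(), which returns a str

int, str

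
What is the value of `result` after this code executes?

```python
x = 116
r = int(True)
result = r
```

x = 116; r = 1; result = 1

1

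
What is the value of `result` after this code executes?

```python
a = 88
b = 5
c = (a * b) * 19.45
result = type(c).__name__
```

a is int; b is int; c is float; result = 'float'

'float'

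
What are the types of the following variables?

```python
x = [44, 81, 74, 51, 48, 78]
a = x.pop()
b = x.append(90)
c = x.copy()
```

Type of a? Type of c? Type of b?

pop() returns element; copy() returns list; append() returns None

int, list, NoneType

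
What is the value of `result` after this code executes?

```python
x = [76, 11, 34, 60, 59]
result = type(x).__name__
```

x is list; result = 'list'

'list'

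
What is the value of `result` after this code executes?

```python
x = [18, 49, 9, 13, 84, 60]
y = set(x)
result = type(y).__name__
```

x is list; y is set; result = 'set'

'set'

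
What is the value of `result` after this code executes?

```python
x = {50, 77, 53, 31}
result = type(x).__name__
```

x is set; result = 'set'

'set'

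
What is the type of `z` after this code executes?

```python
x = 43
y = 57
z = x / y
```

int / int = float

float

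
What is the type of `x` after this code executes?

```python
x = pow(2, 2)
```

pow(int, int) returns int

int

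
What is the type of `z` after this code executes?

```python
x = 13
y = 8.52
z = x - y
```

int - float = float

float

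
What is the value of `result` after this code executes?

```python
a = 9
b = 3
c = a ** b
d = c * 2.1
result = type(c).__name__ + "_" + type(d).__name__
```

a is int; b is int; c is int; d is float; result = 'int_float'

'int_float'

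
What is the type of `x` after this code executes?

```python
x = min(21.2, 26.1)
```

min() of floats returns float

float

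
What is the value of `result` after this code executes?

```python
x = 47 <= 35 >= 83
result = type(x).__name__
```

x is bool; result = 'bool'

'bool'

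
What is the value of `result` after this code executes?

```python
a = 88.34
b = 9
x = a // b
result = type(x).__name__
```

a is float; b is int; x is float; result = 'float'

'float'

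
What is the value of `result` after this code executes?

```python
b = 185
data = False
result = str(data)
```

b = 185; data = False; result = 'False'

'False'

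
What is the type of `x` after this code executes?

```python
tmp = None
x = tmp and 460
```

'and' returns first falsy value (None)

NoneType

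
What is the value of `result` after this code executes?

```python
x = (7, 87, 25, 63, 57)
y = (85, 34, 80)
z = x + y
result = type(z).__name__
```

x is tuple; y is tuple; z is tuple; result = 'tuple'

'tuple'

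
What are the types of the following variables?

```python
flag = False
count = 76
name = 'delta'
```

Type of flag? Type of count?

flag is assigned the constant False, which has type bool; count is assigned a bare integer (no decimal point), so it is an int

bool, int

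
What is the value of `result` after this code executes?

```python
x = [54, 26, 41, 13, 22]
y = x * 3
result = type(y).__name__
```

x is list; y is list; result = 'list'

'list'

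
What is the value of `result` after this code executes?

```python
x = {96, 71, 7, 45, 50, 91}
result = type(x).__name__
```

x is set; result = 'set'

'set'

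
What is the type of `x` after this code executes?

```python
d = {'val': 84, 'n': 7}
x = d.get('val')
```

dict.get() returns value type when found

int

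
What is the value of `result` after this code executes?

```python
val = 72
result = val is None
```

val = 72; result = False

False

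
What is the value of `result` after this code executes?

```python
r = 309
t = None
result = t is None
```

r = 309; t = None; result = True

True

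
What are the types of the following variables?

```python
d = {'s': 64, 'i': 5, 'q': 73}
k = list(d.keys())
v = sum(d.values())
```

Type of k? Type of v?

list() converts to list; sum of ints is int

list, int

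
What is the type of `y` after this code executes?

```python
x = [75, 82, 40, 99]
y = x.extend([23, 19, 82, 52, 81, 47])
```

list.extend() returns None

NoneType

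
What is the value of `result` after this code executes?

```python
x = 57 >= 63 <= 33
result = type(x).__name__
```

x is bool; result = 'bool'

'bool'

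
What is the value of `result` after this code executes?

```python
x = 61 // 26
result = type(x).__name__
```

x is int; result = 'int'

'int'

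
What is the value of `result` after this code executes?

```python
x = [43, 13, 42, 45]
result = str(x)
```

x = [43, 13, 42, 45]; result = '[43, 13, 42, 45]'

'[43, 13, 42, 45]'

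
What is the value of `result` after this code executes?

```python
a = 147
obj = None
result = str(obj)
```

a = 147; obj = None; result = 'None'

'None'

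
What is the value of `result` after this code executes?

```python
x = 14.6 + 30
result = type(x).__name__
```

x is float; result = 'float'

'float'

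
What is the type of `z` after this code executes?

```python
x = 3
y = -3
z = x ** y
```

int ** negative = float

float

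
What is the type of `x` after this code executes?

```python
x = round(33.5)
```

round() with no decimal places returns int

int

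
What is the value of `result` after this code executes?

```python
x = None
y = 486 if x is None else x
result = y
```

x = None; y = 486; result = 486

486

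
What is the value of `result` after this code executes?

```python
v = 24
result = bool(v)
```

v = 24; result = True

True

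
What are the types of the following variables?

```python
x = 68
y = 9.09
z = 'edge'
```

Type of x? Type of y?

x is assigned a bare integer (no decimal point), so it is an int; y is assigned a number with a decimal point, so it is a float

int, float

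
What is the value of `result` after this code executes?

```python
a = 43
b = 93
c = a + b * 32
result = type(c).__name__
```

a is int; b is int; c is int; result = 'int'

'int'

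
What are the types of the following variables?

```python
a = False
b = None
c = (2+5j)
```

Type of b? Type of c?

b is assigned None, whose type is NoneType; c is assigned (2+5j), an int plus an imaginary literal (j suffix), which evaluates to complex

NoneType, complex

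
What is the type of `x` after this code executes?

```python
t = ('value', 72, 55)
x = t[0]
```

Index 0 of tuple is a str literal

str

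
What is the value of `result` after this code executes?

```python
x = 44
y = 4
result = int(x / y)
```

x = 44; y = 4; result = 11

11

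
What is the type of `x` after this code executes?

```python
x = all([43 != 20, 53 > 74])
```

all() returns bool

bool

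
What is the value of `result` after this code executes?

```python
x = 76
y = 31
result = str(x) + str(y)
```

x = 76; y = 31; result = '7631'

'7631'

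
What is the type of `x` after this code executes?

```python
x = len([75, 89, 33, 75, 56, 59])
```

len() always returns int

int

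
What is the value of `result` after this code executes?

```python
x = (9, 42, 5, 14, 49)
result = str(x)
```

x = (9, 42, 5, 14, 49); result = '(9, 42, 5, 14, 49)'

'(9, 42, 5, 14, 49)'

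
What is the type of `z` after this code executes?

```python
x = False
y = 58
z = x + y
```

bool + int = int (bool is subclass of int)

int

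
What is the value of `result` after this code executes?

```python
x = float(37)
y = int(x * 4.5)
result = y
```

x = 37.0; y = 166; result = 166

166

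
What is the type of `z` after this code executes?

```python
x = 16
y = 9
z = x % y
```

int % int = int

int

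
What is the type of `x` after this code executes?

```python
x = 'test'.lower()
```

str.lower() returns str

str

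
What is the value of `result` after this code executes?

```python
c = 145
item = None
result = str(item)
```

c = 145; item = None; result = 'None'

'None'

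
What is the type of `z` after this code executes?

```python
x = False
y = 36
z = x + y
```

bool + int = int (bool is subclass of int)

int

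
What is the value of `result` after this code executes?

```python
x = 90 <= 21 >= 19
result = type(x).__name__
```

x is bool; result = 'bool'

'bool'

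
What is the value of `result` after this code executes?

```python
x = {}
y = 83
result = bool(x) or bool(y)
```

x = {}; y = 83; result = True

True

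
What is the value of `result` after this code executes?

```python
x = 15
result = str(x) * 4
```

x = 15; result = '15151515'

'15151515'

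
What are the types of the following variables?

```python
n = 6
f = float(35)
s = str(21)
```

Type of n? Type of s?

n is assigned a bare integer (no decimal point), so it is an int; s is assigned the result of calling str(), which returns a str

int, str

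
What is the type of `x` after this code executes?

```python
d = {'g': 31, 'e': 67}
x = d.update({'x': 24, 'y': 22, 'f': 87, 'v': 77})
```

dict.update() returns None

NoneType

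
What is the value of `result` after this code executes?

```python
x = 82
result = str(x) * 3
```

x = 82; result = '828282'

'828282'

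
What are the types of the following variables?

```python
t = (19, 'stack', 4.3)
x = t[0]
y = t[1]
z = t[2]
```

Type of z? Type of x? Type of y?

tuple[2] is float; tuple[0] is int; tuple[1] is str

float, int, str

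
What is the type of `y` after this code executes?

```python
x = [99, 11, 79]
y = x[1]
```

Indexing list[int] returns int

int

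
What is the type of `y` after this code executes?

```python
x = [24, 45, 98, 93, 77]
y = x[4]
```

Indexing list[int] returns int

int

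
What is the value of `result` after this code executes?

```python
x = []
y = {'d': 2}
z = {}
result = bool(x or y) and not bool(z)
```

x = []; y = {'d': 2}; z = {}; result = True

True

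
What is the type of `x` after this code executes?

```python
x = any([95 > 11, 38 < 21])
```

any() returns bool

bool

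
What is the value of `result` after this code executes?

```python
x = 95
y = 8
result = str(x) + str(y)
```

x = 95; y = 8; result = '958'

'958'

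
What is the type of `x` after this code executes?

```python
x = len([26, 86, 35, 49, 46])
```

len() always returns int

int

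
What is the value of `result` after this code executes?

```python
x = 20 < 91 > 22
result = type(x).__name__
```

x is bool; result = 'bool'

'bool'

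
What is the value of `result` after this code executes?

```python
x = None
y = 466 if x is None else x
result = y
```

x = None; y = 466; result = 466

466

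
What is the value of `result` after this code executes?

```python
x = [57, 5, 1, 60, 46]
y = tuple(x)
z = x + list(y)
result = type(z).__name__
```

x is list; y is tuple; z is list; result = 'list'

'list'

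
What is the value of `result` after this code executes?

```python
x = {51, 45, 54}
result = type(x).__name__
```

x is set; result = 'set'

'set'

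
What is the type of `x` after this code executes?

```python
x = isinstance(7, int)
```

isinstance() returns bool

bool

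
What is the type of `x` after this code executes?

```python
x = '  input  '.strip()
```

str.strip() returns str

str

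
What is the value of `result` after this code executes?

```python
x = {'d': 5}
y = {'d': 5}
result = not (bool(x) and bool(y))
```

x = {'d': 5}; y = {'d': 5}; result = False

False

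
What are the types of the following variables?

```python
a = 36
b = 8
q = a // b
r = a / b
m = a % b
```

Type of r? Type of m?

/ returns float; % of ints returns int

float, int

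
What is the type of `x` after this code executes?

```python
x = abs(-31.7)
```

abs() of float returns float

float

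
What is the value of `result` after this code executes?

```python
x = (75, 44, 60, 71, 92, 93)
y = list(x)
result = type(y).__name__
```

x is tuple; y is list; result = 'list'

'list'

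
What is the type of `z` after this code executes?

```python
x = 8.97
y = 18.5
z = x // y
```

float // float = float

float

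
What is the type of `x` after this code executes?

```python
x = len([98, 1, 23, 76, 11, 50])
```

len() always returns int

int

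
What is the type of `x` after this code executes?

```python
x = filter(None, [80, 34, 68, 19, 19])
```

filter() returns a filter object

filter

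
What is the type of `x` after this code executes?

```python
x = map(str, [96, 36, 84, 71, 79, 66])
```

map() returns a map object

map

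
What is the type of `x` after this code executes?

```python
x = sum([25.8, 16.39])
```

sum() of floats returns float

float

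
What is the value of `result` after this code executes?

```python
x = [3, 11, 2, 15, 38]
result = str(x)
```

x = [3, 11, 2, 15, 38]; result = '[3, 11, 2, 15, 38]'

'[3, 11, 2, 15, 38]'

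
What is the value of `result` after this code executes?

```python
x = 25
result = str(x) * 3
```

x = 25; result = '252525'

'252525'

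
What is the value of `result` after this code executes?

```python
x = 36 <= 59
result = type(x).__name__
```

x is bool; result = 'bool'

'bool'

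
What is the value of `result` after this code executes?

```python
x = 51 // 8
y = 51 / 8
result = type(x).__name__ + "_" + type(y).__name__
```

x is int; y is float; result = 'int_float'

'int_float'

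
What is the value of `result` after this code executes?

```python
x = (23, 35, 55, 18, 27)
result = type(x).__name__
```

x is tuple; result = 'tuple'

'tuple'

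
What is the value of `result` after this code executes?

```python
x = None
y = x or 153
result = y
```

x = None; y = 153; result = 153

153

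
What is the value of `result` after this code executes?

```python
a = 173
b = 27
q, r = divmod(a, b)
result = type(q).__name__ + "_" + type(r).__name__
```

a is int; b is int; q is int; r is int; result = 'int_int'

'int_int'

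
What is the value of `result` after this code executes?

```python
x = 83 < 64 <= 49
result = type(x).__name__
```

x is bool; result = 'bool'

'bool'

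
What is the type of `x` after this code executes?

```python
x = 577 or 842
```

'or' returns first truthy value (int)

int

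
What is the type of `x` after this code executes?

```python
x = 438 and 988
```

'and' with truthy values returns last operand (int)

int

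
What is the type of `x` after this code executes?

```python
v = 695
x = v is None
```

'is' comparison returns bool

bool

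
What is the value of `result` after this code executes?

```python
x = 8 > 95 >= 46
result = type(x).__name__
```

x is bool; result = 'bool'

'bool'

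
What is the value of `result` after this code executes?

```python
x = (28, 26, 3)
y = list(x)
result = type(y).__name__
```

x is tuple; y is list; result = 'list'

'list'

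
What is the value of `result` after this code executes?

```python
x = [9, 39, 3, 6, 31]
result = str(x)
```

x = [9, 39, 3, 6, 31]; result = '[9, 39, 3, 6, 31]'

'[9, 39, 3, 6, 31]'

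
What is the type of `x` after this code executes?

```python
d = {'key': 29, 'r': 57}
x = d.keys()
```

.keys() returns dict_keys view

dict_keys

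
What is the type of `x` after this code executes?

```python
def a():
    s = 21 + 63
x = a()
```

Function without return returns None

NoneType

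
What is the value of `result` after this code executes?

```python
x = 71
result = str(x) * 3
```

x = 71; result = '717171'

'717171'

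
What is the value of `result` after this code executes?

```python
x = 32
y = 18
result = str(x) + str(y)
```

x = 32; y = 18; result = '3218'

'3218'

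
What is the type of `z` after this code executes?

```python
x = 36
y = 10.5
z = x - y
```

int - float = float

float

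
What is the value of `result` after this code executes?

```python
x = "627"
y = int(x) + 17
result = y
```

x = '627'; y = 644; result = 644

644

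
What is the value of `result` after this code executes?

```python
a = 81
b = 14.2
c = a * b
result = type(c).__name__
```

a is int; b is float; c is float; result = 'float'

'float'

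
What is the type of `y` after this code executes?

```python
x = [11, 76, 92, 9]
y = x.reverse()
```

list.reverse() returns None

NoneType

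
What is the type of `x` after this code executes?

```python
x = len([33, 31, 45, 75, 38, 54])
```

len() always returns int

int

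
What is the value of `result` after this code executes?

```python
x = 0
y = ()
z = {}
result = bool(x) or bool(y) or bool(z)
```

x = 0; y = (); z = {}; result = False

False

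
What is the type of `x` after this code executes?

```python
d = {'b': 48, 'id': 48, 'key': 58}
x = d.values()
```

.values() returns dict_values view

dict_values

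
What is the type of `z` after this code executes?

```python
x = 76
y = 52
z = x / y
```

int / int = float

float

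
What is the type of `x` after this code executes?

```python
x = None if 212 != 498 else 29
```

212 != 498 is True, so the if branch is taken

NoneType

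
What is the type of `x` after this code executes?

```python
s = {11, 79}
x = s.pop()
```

Popping from set[int] returns int

int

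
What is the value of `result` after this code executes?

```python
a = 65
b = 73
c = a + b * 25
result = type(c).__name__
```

a is int; b is int; c is int; result = 'int'

'int'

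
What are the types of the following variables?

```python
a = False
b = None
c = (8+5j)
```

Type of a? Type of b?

a is assigned the constant False, which has type bool; b is assigned None, whose type is NoneType

bool, NoneType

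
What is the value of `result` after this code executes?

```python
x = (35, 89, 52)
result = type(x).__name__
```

x is tuple; result = 'tuple'

'tuple'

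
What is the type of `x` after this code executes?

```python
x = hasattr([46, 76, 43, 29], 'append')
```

hasattr() returns bool

bool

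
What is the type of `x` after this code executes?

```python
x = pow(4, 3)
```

pow(int, int) returns int

int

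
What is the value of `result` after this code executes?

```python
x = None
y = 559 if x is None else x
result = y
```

x = None; y = 559; result = 559

559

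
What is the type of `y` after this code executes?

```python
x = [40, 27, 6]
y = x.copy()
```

list.copy() returns list

list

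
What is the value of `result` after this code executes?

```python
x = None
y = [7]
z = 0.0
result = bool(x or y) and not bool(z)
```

x = None; y = [7]; z = 0.0; result = True

True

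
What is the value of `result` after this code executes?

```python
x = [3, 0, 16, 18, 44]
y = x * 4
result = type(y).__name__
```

x is list; y is list; result = 'list'

'list'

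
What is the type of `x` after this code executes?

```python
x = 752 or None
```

'or' returns first truthy value

int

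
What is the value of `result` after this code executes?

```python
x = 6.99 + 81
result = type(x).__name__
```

x is float; result = 'float'

'float'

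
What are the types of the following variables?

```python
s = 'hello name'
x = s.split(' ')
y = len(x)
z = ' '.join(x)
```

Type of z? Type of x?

str.join() returns str; str.split() returns list

str, list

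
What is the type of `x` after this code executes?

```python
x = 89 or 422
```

'or' returns first truthy value (int)

int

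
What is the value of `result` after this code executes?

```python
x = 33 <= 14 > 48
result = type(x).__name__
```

x is bool; result = 'bool'

'bool'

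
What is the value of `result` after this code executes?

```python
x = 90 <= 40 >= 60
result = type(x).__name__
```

x is bool; result = 'bool'

'bool'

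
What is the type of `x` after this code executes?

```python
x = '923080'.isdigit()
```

str.isdigit() returns bool

bool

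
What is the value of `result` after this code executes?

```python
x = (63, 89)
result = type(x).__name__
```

x is tuple; result = 'tuple'

'tuple'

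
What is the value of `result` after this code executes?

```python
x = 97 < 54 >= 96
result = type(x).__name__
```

x is bool; result = 'bool'

'bool'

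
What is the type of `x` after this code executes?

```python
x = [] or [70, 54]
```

'or' returns first truthy value (list)

list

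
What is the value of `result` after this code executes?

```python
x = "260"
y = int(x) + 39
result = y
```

x = '260'; y = 299; result = 299

299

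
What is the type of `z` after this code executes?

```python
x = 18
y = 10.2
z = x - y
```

int - float = float

float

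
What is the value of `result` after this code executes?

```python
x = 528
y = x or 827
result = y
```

x = 528; y = 528; result = 528

528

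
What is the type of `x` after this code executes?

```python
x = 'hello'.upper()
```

str.upper() returns str

str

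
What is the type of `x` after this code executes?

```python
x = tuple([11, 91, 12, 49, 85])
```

tuple() constructor returns tuple

tuple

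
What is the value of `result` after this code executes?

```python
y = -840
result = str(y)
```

y = -840; result = '-840'

'-840'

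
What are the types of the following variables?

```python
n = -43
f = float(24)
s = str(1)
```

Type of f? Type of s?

f is assigned the result of calling float(), which returns a float; s is assigned the result of calling str(), which returns a str

float, str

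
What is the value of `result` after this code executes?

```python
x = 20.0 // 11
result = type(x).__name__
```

x is float; result = 'float'

'float'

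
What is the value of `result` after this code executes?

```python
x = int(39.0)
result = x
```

x = 39; result = 39

39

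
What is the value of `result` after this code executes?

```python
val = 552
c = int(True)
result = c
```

val = 552; c = 1; result = 1

1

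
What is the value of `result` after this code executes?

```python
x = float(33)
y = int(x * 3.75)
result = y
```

x = 33.0; y = 123; result = 123

123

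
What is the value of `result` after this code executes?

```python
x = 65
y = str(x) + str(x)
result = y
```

x = 65; y = '6565'; result = '6565'

'6565'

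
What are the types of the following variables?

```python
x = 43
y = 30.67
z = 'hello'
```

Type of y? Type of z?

y is assigned a number with a decimal point, so it is a float; z is assigned a quoted string literal, so it is a str

float, str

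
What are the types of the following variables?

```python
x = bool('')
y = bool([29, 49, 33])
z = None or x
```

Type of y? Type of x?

bool() returns bool; bool() returns bool

bool, bool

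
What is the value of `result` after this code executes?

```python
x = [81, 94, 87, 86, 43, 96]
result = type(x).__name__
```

x is list; result = 'list'

'list'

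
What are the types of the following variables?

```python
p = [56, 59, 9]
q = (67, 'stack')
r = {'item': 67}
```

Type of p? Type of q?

p is assigned a list literal (square brackets); q is assigned a tuple (parenthesized, comma-separated values)

list, tuple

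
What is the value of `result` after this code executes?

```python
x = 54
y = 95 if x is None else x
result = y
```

x = 54; y = 54; result = 54

54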